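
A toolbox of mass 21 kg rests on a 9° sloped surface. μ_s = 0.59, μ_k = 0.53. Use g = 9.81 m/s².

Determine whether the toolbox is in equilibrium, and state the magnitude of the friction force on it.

N = m g cos θ = 203 N.
Down-slope weight component: m g sin θ = 32.2 N.
μ_s N = 120 N.
32.2 ≤ 120 N, so it stays put; friction = 32.2 N.

f ≈ 32.2 N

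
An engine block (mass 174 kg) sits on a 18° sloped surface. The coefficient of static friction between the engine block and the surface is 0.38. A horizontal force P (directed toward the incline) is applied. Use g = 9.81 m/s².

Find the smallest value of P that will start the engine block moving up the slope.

P ≈ 1370 N

At impending motion up the slope, friction acts down-slope at its limit: f = μ_s N.
Perpendicular to the incline: N = m g cos θ + P sin θ.
Along the incline: P cos θ = m g sin θ + μ_s N = m g sin θ + μ_s (m g cos θ + P sin θ).
Solving, P (cos θ − μ_s sin θ) = m g (sin θ + μ_s cos θ), so P = 174×9.81×(sin 18° + 0.38 cos 18°)/(cos 18° − 0.38 sin 18°) = 1710×0.6704/0.8336 = 1370 N.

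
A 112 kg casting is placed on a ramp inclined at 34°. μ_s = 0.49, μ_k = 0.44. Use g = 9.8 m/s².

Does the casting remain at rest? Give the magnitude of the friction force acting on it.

f ≈ 400 N

N = m g cos θ = 910 N.
Down-slope weight component: m g sin θ = 614 N.
μ_s N = 446 N.
614 > 446 N, so it slides; kinetic friction f = μ_k N = 0.44×910 = 400 N.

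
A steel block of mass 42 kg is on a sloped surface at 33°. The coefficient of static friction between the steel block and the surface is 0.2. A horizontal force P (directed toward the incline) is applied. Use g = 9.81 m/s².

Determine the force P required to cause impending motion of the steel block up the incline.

At impending motion up the slope, friction acts down-slope at its limit: f = μ_s N.
Perpendicular to the incline: N = m g cos θ + P sin θ.
Along the incline: P cos θ = m g sin θ + μ_s N = m g sin θ + μ_s (m g cos θ + P sin θ).
Solving, P (cos θ − μ_s sin θ) = m g (sin θ + μ_s cos θ), so P = 42×9.81×(sin 33° + 0.2 cos 33°)/(cos 33° − 0.2 sin 33°) = 412×0.7124/0.7297 = 402 N.

P ≈ 402 N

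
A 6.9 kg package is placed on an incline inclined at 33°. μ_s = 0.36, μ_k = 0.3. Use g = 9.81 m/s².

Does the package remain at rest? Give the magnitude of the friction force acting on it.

N = m g cos θ = 56.8 N.
Down-slope weight component: m g sin θ = 36.9 N.
μ_s N = 20.4 N.
36.9 > 20.4 N, so it slides; kinetic friction f = μ_k N = 0.3×56.8 = 17 N.

f ≈ 17 N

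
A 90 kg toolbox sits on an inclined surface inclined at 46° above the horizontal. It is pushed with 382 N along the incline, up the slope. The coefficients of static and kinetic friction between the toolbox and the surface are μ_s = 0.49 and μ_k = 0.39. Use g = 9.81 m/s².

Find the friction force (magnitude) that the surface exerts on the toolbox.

f ≈ 253 N (up the incline)

Normal force: N = m g cos θ = 90 × 9.81 × cos 46° = 613.3 N.
The friction needed for equilibrium is m g sin θ − P = 635.1 − 382 = 253.1 N, measured positive up-slope.
Maximum static friction available: μ_s N = 0.49 × 613.3 = 300.5 N.
Since |253.1| ≤ 300.5 N, static friction is sufficient; f equals the required value, not μ_s N.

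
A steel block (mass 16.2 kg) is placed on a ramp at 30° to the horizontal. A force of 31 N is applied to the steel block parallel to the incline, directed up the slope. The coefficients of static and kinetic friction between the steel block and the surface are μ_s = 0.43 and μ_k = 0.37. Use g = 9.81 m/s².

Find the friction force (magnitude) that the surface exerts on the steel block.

f ≈ 48.5 N (up the incline)

Normal force: N = m g cos θ = 16.2 × 9.81 × cos 30° = 137.6 N.
For equilibrium along the incline the friction force must supply f = m g sin θ − P = 79.46 − 31 = 48.46 N (positive meaning up-slope).
Maximum static friction available: μ_s N = 0.43 × 137.6 = 59.18 N.
Since |48.46| ≤ 59.18 N, static friction is sufficient; f equals the required value, not μ_s N.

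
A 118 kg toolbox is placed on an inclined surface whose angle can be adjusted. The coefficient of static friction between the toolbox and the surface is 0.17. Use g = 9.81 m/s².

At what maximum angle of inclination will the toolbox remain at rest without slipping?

θ_max ≈ 9.65°

At the slip threshold, m g sin θ = μ_s · m g cos θ, so tan θ = μ_s.
θ_max = arctan(0.17) = 9.65°.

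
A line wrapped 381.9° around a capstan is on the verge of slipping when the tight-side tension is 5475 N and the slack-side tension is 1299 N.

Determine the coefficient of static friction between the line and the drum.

T₂/T₁ = e^{μβ} → μ = ln(T₂/T₁)/β.
β = 381.9° = 6.665 rad.
μ = ln(5475/1299)/6.665 = ln(4.215)/6.665 = 0.216.

μ ≈ 0.216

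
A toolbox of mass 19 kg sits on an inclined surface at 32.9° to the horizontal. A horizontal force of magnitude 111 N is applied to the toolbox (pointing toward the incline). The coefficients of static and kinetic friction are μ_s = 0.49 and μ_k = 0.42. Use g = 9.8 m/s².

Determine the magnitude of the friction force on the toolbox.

f ≈ 7.94 N (up the incline)

Normal direction: N = m g cos θ + P sin θ = 216.6 N.
Along the incline, the net driving force (taking up-slope positive) is P cos θ − m g sin θ = 93.2 − 101.1 = -7.941 N, so equilibrium requires friction f = 7.941 N (up-slope).
The limit of static friction is μ_s N = 106.1 N.
|f_req| = 7.941 ≤ 106.1 N → the toolbox is in equilibrium; friction equals the required value.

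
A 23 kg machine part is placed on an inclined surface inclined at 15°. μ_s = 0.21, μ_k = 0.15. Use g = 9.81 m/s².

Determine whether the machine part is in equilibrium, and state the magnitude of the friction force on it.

N = m g cos θ = 218 N.
Down-slope weight component: m g sin θ = 58.4 N.
μ_s N = 45.8 N.
58.4 > 45.8 N, so it slides; kinetic friction f = μ_k N = 0.15×218 = 32.7 N.

f ≈ 32.7 N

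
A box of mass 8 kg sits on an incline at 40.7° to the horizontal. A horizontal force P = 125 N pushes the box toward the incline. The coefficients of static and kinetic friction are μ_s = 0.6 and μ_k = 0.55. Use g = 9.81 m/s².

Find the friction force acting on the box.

f ≈ 43.6 N (down the incline)

Normal direction: N = m g cos θ + P sin θ = 141 N.
Along the incline, the net driving force (taking up-slope positive) is P cos θ − m g sin θ = 94.77 − 51.18 = 43.59 N, so equilibrium requires friction f = -43.59 N (down-slope).
Maximum static friction: μ_s N = 0.6 × 141 = 84.61 N.
|f_req| = 43.59 ≤ 84.61 N → the box is in equilibrium; friction equals the required value.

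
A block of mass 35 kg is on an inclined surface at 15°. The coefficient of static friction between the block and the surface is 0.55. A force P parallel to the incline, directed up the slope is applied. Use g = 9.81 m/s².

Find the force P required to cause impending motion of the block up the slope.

P ≈ 271 N

At impending motion up the slope, friction acts down-slope at its limit: f = μ_s N.
P is parallel to the surface, so N = m g cos θ = 332 N.
Along the incline: P = m g sin θ + μ_s N = 88.9 + 0.55×332 = 271 N.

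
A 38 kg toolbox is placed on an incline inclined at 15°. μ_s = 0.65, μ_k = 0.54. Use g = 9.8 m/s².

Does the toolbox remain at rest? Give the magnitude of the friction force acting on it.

f ≈ 96.4 N

N = m g cos θ = 360 N.
Down-slope weight component: m g sin θ = 96.4 N.
μ_s N = 234 N.
96.4 ≤ 234 N, so it stays put; friction = 96.4 N.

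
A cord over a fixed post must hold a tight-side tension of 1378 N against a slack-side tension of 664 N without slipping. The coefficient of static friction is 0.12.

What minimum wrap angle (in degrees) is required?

β_min ≈ 349°

T₂/T₁ = e^{μβ} → β = ln(T₂/T₁)/μ.
β = ln(1378/664)/0.12 = 0.7301/0.12 = 6.084 rad.
In degrees: β = 6.084 × 180/π = 349°.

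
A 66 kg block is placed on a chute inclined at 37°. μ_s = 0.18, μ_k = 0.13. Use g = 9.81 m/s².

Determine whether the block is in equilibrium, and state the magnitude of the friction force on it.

f ≈ 67.2 N

N = m g cos θ = 517 N.
Down-slope weight component: m g sin θ = 390 N.
μ_s N = 93.1 N.
390 > 93.1 N, so it slides; kinetic friction f = μ_k N = 0.13×517 = 67.2 N.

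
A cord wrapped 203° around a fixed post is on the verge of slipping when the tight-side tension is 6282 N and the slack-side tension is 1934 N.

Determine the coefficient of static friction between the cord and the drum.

T₂/T₁ = e^{μβ} → μ = ln(T₂/T₁)/β.
β = 203° = 3.543 rad.
μ = ln(6282/1934)/3.543 = ln(3.248)/3.543 = 0.333.

μ ≈ 0.333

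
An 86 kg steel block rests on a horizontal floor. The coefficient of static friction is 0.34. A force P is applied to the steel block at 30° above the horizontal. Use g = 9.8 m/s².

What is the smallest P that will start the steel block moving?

N = m g − P sin α (the pull lifts the steel block).
At impending slip, P cos α = μ_s N = μ_s (m g − P sin α).
Solving: P (cos α + μ_s sin α) = μ_s m g → P = 0.34×843/(cos 30° + 0.34 sin 30°) = 287/1.036 = 277 N.

P ≈ 277 N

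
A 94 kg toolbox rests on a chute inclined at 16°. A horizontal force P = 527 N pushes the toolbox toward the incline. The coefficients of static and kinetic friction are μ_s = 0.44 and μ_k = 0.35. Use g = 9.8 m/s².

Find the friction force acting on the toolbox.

f ≈ 253 N (down the incline)

Resolve perpendicular to the incline: N = m g cos θ + P sin θ = 94×9.8×cos 16° + 527×sin 16° = 1031 N.
Parallel to the incline: P cos θ − m g sin θ = 506.6 − 253.9 = 252.7 N; the friction needed to balance this is 252.7 N acting down the slope.
The limit of static friction is μ_s N = 453.5 N.
|f_req| = 252.7 ≤ 453.5 N → the toolbox is in equilibrium; friction equals the required value.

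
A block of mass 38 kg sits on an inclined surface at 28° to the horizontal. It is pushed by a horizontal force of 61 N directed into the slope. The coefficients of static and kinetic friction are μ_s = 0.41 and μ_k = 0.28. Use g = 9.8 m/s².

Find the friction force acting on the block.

f ≈ 121 N (up the incline)

The horizontal push has a component P sin θ into the surface, so N = m g cos θ + P sin θ = 328.8 + 28.64 = 357.4 N.
Parallel to the incline: P cos θ − m g sin θ = 53.86 − 174.8 = -121 N; the friction needed to balance this is 121 N acting up the slope.
Maximum static friction: μ_s N = 0.41 × 357.4 = 146.6 N.
Since 121 N is within the 146.6 N limit, the block stays put and friction is exactly 121 N.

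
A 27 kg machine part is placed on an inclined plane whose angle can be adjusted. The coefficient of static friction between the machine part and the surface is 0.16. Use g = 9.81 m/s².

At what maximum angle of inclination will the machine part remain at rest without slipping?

At the slip threshold, m g sin θ = μ_s · m g cos θ, so tan θ = μ_s.
θ_max = arctan(0.16) = 9.09°.

θ_max ≈ 9.09°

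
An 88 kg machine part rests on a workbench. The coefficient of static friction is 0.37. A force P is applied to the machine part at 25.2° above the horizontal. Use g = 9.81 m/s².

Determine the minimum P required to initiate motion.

N = m g − P sin α (the pull lifts the machine part).
At impending slip, P cos α = μ_s N = μ_s (m g − P sin α).
Solving: P (cos α + μ_s sin α) = μ_s m g → P = 0.37×863/(cos 25.2° + 0.37 sin 25.2°) = 319/1.062 = 301 N.

P ≈ 301 N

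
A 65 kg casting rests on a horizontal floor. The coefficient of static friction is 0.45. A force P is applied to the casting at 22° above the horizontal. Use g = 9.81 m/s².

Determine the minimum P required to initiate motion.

N = m g − P sin α (the pull lifts the casting).
At impending slip, P cos α = μ_s N = μ_s (m g − P sin α).
Solving: P (cos α + μ_s sin α) = μ_s m g → P = 0.45×638/(cos 22° + 0.45 sin 22°) = 287/1.096 = 262 N.

P ≈ 262 N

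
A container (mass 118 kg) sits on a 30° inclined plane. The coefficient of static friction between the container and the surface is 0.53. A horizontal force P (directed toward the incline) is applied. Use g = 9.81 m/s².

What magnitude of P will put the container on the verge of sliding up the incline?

P ≈ 1850 N

At impending motion up the slope, friction acts down-slope at its limit: f = μ_s N.
Perpendicular to the incline: N = m g cos θ + P sin θ.
Along the incline: P cos θ = m g sin θ + μ_s N = m g sin θ + μ_s (m g cos θ + P sin θ).
Solving, P (cos θ − μ_s sin θ) = m g (sin θ + μ_s cos θ), so P = 118×9.81×(sin 30° + 0.53 cos 30°)/(cos 30° − 0.53 sin 30°) = 1160×0.959/0.601 = 1850 N.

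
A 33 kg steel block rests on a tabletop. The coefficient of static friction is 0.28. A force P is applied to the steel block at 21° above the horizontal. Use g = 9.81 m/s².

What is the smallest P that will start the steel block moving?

P ≈ 87.7 N

N = m g − P sin α (the pull lifts the steel block).
At impending slip, P cos α = μ_s N = μ_s (m g − P sin α).
Solving: P (cos α + μ_s sin α) = μ_s m g → P = 0.28×324/(cos 21° + 0.28 sin 21°) = 90.6/1.034 = 87.7 N.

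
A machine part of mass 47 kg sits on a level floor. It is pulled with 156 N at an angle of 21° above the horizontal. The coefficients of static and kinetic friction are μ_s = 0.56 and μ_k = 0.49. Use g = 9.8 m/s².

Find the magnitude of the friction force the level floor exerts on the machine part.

N = m g − P sin α = 460.6 − 156×sin 21° = 404.7 N.
Horizontally, friction must balance P cos α = 145.6 N.
μ_s N = 0.56 × 404.7 = 226.6 N.
Since 145.6 N does not exceed the limit, the machine part stays at rest and f = 146 N.

f ≈ 146 N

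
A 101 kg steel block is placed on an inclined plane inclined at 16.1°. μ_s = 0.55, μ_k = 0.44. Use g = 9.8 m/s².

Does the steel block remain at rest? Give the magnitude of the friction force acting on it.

N = m g cos θ = 951 N.
Down-slope weight component: m g sin θ = 274 N.
μ_s N = 523 N.
274 ≤ 523 N, so it stays put; friction = 274 N.

f ≈ 274 N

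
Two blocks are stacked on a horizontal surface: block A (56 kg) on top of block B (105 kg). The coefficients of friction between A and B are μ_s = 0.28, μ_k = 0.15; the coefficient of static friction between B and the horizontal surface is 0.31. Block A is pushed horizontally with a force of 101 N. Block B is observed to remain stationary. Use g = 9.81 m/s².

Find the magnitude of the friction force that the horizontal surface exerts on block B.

Normal force at the A–B interface: N₁ = m_A g = 549.4 N.
Maximum static friction on A from B: μ_s N₁ = 0.28×549.4 = 153.8 N.
Since P = 101 N ≤ 153.8 N, A does not slip on B; friction on A equals P = 101 N.
By Newton's third law B feels 101 N forward from A. With B stationary, the floor's static friction on B balances it: f₂ = 101 N (well within μ_s(m_A+m_B)g = 489.6 N).

f ≈ 101 N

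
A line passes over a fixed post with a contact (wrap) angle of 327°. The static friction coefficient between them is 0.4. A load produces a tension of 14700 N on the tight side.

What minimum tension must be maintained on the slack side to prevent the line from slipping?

Capstan equation at impending slip: T_tight/T_slack = e^{μβ}.
β = 327° = 5.707 rad; e^{μβ} = e^{0.4×5.707} = 9.805.
T_slack = T_tight / e^{μβ} = 14700 / 9.805 = 1500 N.

T_min ≈ 1500 N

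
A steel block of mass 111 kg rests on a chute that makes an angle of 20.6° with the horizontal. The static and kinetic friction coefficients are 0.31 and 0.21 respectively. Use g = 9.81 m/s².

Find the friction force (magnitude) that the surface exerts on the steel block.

Perpendicular to the surface, N = m g cos θ = 111·9.81·cos 20.6° = 1019 N.
Along the slope the weight component is m g sin θ = 383.1 N; friction must supply exactly this, acting up-slope.
The static-friction ceiling is μ_s N = 0.31 × 1019 = 316 N.
Since |383.1| > 316 N, static friction cannot hold it; the steel block slides down the incline and kinetic friction applies: f = μ_k N = 0.21 × 1019 = 214 N.

f ≈ 214 N (up the incline)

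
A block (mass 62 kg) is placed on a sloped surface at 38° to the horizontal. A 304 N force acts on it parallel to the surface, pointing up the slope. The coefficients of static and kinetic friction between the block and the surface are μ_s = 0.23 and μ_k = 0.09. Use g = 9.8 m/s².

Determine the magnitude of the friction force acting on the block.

f ≈ 70.1 N (up the incline)

The normal reaction is N = m g cos θ = 478.8 N.
For equilibrium along the incline the friction force must supply f = m g sin θ − P = 374.1 − 304 = 70.08 N (positive meaning up-slope).
Static friction can supply at most μ_s N = 110.1 N.
Since |70.08| ≤ 110.1 N, static friction is sufficient; f equals the required value, not μ_s N.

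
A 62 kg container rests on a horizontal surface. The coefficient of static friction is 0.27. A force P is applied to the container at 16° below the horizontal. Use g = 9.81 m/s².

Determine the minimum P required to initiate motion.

N = m g + P sin α (the push presses the container into the horizontal surface).
At impending slip, P cos α = μ_s N = μ_s (m g + P sin α).
Solving: P (cos α − μ_s sin α) = μ_s m g → P = 0.27×608/(cos 16° − 0.27 sin 16°) = 164/0.8868 = 185 N.

P ≈ 185 N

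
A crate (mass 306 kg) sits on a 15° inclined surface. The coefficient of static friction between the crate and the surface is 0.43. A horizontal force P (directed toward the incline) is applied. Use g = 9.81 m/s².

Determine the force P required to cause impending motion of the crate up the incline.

At impending motion up the slope, friction acts down-slope at its limit: f = μ_s N.
Perpendicular to the incline: N = m g cos θ + P sin θ.
Along the incline: P cos θ = m g sin θ + μ_s N = m g sin θ + μ_s (m g cos θ + P sin θ).
Solving, P (cos θ − μ_s sin θ) = m g (sin θ + μ_s cos θ), so P = 306×9.81×(sin 15° + 0.43 cos 15°)/(cos 15° − 0.43 sin 15°) = 3000×0.6742/0.8546 = 2370 N.

P ≈ 2370 N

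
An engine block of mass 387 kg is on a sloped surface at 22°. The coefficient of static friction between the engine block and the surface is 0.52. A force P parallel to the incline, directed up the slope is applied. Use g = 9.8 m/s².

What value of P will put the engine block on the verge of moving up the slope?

P ≈ 3250 N

At impending motion up the slope, friction acts down-slope at its limit: f = μ_s N.
P is parallel to the surface, so N = m g cos θ = 3520 N.
Along the incline: P = m g sin θ + μ_s N = 1420 + 0.52×3520 = 3250 N.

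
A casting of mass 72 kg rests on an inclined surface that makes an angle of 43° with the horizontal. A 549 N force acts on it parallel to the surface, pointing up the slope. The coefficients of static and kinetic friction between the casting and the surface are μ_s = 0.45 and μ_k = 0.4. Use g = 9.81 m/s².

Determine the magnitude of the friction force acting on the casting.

f ≈ 67.3 N (down the incline)

Normal force: N = m g cos θ = 72 × 9.81 × cos 43° = 516.6 N.
The friction needed for equilibrium is m g sin θ − P = 481.7 − 549 = -67.29 N, measured positive up-slope.
Maximum static friction available: μ_s N = 0.45 × 516.6 = 232.5 N.
Since |-67.29| ≤ 232.5 N, the casting remains in static equilibrium and friction takes exactly the required value.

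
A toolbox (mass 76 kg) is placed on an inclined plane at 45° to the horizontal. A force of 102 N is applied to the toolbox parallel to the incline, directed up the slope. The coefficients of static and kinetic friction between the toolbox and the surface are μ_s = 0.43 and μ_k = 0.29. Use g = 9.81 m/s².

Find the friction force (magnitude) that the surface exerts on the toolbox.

The normal reaction is N = m g cos θ = 527.2 N.
For equilibrium along the incline the friction force must supply f = m g sin θ − P = 527.2 − 102 = 425.2 N (positive meaning up-slope).
Static friction can supply at most μ_s N = 226.7 N.
|425.2| exceeds 226.7 N, so the toolbox slips down-slope; friction is kinetic, f = μ_k N = 0.29×527.2 = 153 N.

f ≈ 153 N (up the incline)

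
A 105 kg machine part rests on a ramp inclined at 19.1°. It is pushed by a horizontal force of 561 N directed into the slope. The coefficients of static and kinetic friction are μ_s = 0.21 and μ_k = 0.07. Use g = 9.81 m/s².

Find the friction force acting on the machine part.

f ≈ 193 N (down the incline)

Resolve perpendicular to the incline: N = m g cos θ + P sin θ = 105×9.81×cos 19.1° + 561×sin 19.1° = 1157 N.
Along the incline, the net driving force (taking up-slope positive) is P cos θ − m g sin θ = 530.1 − 337.1 = 193.1 N, so equilibrium requires friction f = -193.1 N (down-slope).
Maximum static friction: μ_s N = 0.21 × 1157 = 243 N.
Since 193.1 N is within the 243 N limit, the machine part stays put and friction is exactly 193 N.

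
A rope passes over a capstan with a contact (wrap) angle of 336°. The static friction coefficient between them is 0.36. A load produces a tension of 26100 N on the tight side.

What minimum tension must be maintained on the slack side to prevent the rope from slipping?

Capstan equation at impending slip: T_tight/T_slack = e^{μβ}.
β = 336° = 5.864 rad; e^{μβ} = e^{0.36×5.864} = 8.258.
T_slack = T_tight / e^{μβ} = 26100 / 8.258 = 3160 N.

T_min ≈ 3160 N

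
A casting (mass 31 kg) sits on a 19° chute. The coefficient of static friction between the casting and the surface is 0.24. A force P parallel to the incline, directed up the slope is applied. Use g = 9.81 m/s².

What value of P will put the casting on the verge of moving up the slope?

At impending motion up the slope, friction acts down-slope at its limit: f = μ_s N.
P is parallel to the surface, so N = m g cos θ = 288 N.
Along the incline: P = m g sin θ + μ_s N = 99 + 0.24×288 = 168 N.

P ≈ 168 N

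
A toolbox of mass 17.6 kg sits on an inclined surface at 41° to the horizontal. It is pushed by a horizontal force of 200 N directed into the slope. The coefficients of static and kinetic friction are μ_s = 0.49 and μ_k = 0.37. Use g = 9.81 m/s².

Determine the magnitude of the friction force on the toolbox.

Normal direction: N = m g cos θ + P sin θ = 261.5 N.
Along the incline, the net driving force (taking up-slope positive) is P cos θ − m g sin θ = 150.9 − 113.3 = 37.67 N, so equilibrium requires friction f = -37.67 N (down-slope).
Maximum static friction: μ_s N = 0.49 × 261.5 = 128.1 N.
|f_req| = 37.67 ≤ 128.1 N → the toolbox is in equilibrium; friction equals the required value.

f ≈ 37.7 N (down the incline)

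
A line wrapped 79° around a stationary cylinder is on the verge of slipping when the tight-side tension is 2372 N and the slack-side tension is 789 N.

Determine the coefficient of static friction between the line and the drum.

T₂/T₁ = e^{μβ} → μ = ln(T₂/T₁)/β.
β = 79° = 1.379 rad.
μ = ln(2372/789)/1.379 = ln(3.006)/1.379 = 0.798.

μ ≈ 0.798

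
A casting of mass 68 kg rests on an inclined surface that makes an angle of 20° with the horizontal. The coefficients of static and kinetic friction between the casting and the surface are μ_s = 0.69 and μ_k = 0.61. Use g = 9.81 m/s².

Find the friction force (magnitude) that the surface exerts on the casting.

Normal force: N = m g cos θ = 68 × 9.81 × cos 20° = 626.9 N.
Along the slope the weight component is m g sin θ = 228.2 N; friction must supply exactly this, acting up-slope.
The static-friction ceiling is μ_s N = 0.69 × 626.9 = 432.5 N.
Since |228.2| ≤ 432.5 N, no slip — friction simply equals what equilibrium demands.

f ≈ 228 N (up the incline)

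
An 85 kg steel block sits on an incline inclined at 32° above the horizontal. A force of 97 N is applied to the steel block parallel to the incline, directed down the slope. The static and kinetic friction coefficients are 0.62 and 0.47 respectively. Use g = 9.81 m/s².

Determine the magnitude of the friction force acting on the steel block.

Perpendicular to the surface, N = m g cos θ = 85·9.81·cos 32° = 707.1 N.
For equilibrium along the incline the friction force must supply f = m g sin θ + P = 441.9 + 97 = 538.9 N (positive meaning up-slope).
Maximum static friction available: μ_s N = 0.62 × 707.1 = 438.4 N.
Since |538.9| > 438.4 N, static friction cannot hold it; the steel block slides down the incline and kinetic friction applies: f = μ_k N = 0.47 × 707.1 = 332 N.

f ≈ 332 N (up the incline)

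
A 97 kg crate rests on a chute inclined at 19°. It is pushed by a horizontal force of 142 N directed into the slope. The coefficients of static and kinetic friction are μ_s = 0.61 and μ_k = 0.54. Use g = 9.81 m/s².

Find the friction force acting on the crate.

The horizontal push has a component P sin θ into the surface, so N = m g cos θ + P sin θ = 899.7 + 46.23 = 946 N.
Along the incline, the net driving force (taking up-slope positive) is P cos θ − m g sin θ = 134.3 − 309.8 = -175.5 N, so equilibrium requires friction f = 175.5 N (up-slope).
Maximum static friction: μ_s N = 0.61 × 946 = 577 N.
|f_req| = 175.5 ≤ 577 N → the crate is in equilibrium; friction equals the required value.

f ≈ 176 N (up the incline)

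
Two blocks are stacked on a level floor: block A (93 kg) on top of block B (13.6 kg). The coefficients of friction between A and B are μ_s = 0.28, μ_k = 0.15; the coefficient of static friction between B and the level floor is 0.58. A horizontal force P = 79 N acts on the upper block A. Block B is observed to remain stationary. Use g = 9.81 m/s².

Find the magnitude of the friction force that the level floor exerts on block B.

Normal force at the A–B interface: N₁ = m_A g = 912.3 N.
Maximum static friction on A from B: μ_s N₁ = 0.28×912.3 = 255.5 N.
Since P = 79 N ≤ 255.5 N, A does not slip on B; friction on A equals P = 79 N.
By Newton's third law B feels 79 N forward from A. With B stationary, the floor's static friction on B balances it: f₂ = 79 N (well within μ_s(m_A+m_B)g = 606.5 N).

f ≈ 79 N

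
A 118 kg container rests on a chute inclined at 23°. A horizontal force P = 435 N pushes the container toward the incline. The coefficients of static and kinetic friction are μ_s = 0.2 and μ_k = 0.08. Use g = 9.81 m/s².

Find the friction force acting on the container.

Normal direction: N = m g cos θ + P sin θ = 1236 N.
Parallel to the incline: P cos θ − m g sin θ = 400.4 − 452.3 = -51.88 N; the friction needed to balance this is 51.88 N acting up the slope.
The limit of static friction is μ_s N = 247.1 N.
|f_req| = 51.88 ≤ 247.1 N → the container is in equilibrium; friction equals the required value.

f ≈ 51.9 N (up the incline)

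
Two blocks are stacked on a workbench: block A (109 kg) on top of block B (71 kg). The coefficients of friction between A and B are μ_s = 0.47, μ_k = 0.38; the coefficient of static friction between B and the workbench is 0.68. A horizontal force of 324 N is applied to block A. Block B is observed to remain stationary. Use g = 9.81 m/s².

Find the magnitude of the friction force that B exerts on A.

Normal force at the A–B interface: N₁ = m_A g = 1069 N.
Maximum static friction on A from B: μ_s N₁ = 0.47×1069 = 502.6 N.
Since P = 324 N ≤ 502.6 N, A does not slip on B; friction on A equals P = 324 N.
B experiences an equal 324 N forward from A (third law). B is in equilibrium, so the floor supplies f₂ = 324 N of static friction (limit μ_s(m_A+m_B)g = 1201 N, not exceeded).

f ≈ 324 N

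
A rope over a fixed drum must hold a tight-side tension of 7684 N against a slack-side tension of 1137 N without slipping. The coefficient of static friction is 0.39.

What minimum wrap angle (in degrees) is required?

T₂/T₁ = e^{μβ} → β = ln(T₂/T₁)/μ.
β = ln(7684/1137)/0.39 = 1.911/0.39 = 4.899 rad.
In degrees: β = 4.899 × 180/π = 281°.

β_min ≈ 281°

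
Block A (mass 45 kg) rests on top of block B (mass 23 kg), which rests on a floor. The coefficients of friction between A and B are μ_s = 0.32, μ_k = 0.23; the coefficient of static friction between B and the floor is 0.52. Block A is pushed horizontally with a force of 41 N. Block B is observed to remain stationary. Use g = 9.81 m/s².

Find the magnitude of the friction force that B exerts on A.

The normal force B exerts on A is simply A's weight, N₁ = 441.5 N.
So the A–B interface can sustain at most μ_s N₁ = 141.3 N of static friction.
Since P = 41 N ≤ 141.3 N, A does not slip on B; friction on A equals P = 41 N.
B experiences an equal 41 N forward from A (third law). B is in equilibrium, so the floor supplies f₂ = 41 N of static friction (limit μ_s(m_A+m_B)g = 346.9 N, not exceeded).

f ≈ 41 N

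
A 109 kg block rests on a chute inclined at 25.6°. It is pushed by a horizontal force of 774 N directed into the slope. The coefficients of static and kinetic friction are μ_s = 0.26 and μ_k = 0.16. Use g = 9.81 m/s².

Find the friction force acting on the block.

f ≈ 236 N (down the incline)

Resolve perpendicular to the incline: N = m g cos θ + P sin θ = 109×9.81×cos 25.6° + 774×sin 25.6° = 1299 N.
Parallel to the incline: P cos θ − m g sin θ = 698 − 462 = 236 N; the friction needed to balance this is 236 N acting down the slope.
Maximum static friction: μ_s N = 0.26 × 1299 = 337.7 N.
|f_req| = 236 ≤ 337.7 N → the block is in equilibrium; friction equals the required value.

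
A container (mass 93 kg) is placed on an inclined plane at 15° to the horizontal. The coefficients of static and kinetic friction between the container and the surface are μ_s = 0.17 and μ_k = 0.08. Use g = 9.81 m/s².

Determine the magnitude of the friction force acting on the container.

Normal force: N = m g cos θ = 93 × 9.81 × cos 15° = 881.2 N.
Along the slope the weight component is m g sin θ = 236.1 N; friction must supply exactly this, acting up-slope.
Maximum static friction available: μ_s N = 0.17 × 881.2 = 149.8 N.
|236.1| exceeds 149.8 N, so the container slips down-slope; friction is kinetic, f = μ_k N = 0.08×881.2 = 70.5 N.

f ≈ 70.5 N (up the incline)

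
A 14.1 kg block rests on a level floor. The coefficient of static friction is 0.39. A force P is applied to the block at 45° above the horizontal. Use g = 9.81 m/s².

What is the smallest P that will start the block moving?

N = m g − P sin α (the pull lifts the block).
At impending slip, P cos α = μ_s N = μ_s (m g − P sin α).
Solving: P (cos α + μ_s sin α) = μ_s m g → P = 0.39×138/(cos 45° + 0.39 sin 45°) = 53.9/0.9829 = 54.9 N.

P ≈ 54.9 N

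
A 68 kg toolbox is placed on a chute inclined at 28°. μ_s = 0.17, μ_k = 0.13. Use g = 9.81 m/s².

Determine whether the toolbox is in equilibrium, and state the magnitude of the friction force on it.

N = m g cos θ = 589 N.
Down-slope weight component: m g sin θ = 313 N.
μ_s N = 100 N.
313 > 100 N, so it slides; kinetic friction f = μ_k N = 0.13×589 = 76.6 N.

f ≈ 76.6 N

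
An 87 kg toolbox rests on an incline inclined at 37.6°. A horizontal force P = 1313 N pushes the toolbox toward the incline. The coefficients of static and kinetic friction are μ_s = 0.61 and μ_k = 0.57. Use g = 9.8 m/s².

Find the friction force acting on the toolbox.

Normal direction: N = m g cos θ + P sin θ = 1477 N.
Parallel to the incline: P cos θ − m g sin θ = 1040 − 520.2 = 520.1 N; the friction needed to balance this is 520.1 N acting down the slope.
Maximum static friction: μ_s N = 0.61 × 1477 = 900.7 N.
|f_req| = 520.1 ≤ 900.7 N → the toolbox is in equilibrium; friction equals the required value.

f ≈ 520 N (down the incline)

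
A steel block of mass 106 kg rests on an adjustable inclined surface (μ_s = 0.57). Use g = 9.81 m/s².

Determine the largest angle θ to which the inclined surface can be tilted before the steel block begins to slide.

θ_max ≈ 29.7°

At the slip threshold, m g sin θ = μ_s · m g cos θ, so tan θ = μ_s.
θ_max = arctan(0.57) = 29.7°.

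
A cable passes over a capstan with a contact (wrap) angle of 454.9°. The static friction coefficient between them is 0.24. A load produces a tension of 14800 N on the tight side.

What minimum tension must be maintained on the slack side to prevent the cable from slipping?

Capstan equation at impending slip: T_tight/T_slack = e^{μβ}.
β = 454.9° = 7.94 rad; e^{μβ} = e^{0.24×7.94} = 6.723.
T_slack = T_tight / e^{μβ} = 14800 / 6.723 = 2200 N.

T_min ≈ 2200 N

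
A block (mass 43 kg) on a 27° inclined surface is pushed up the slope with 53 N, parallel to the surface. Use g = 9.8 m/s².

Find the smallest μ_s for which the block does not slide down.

μ_s,min ≈ 0.368

N = m g cos θ = 375.5 N.
Friction must make up the shortfall along the incline: f = m g sin θ − P = 191.3 − 53 = 138.3 N.
At the threshold f = μ_s N, so μ_s,min = 138.3/375.5 = 0.368.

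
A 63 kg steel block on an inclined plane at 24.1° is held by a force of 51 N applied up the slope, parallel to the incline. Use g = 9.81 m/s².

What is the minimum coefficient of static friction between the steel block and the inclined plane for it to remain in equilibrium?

N = m g cos θ = 564.2 N.
Friction must make up the shortfall along the incline: f = m g sin θ − P = 252.4 − 51 = 201.4 N.
At the threshold f = μ_s N, so μ_s,min = 201.4/564.2 = 0.357.

μ_s,min ≈ 0.357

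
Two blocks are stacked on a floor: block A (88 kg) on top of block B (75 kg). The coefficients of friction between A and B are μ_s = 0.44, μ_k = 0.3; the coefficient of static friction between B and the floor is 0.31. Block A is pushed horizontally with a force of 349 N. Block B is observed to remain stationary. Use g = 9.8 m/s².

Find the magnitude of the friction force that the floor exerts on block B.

The normal force B exerts on A is simply A's weight, N₁ = 862.4 N.
So the A–B interface can sustain at most μ_s N₁ = 379.5 N of static friction.
P = 349 N is within that limit, so A and B move together (both at rest); the A–B friction is simply f₁ = P = 349 N.
B experiences an equal 349 N forward from A (third law). B is in equilibrium, so the floor supplies f₂ = 349 N of static friction (limit μ_s(m_A+m_B)g = 495.2 N, not exceeded).

f ≈ 349 N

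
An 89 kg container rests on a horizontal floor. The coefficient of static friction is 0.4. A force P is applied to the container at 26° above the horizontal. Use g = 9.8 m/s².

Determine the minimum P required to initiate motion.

N = m g − P sin α (the pull lifts the container).
At impending slip, P cos α = μ_s N = μ_s (m g − P sin α).
Solving: P (cos α + μ_s sin α) = μ_s m g → P = 0.4×872/(cos 26° + 0.4 sin 26°) = 349/1.074 = 325 N.

P ≈ 325 N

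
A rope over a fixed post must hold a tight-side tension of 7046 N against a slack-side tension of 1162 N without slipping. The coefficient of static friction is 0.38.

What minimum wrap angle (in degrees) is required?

T₂/T₁ = e^{μβ} → β = ln(T₂/T₁)/μ.
β = ln(7046/1162)/0.38 = 1.802/0.38 = 4.743 rad.
In degrees: β = 4.743 × 180/π = 272°.

β_min ≈ 272°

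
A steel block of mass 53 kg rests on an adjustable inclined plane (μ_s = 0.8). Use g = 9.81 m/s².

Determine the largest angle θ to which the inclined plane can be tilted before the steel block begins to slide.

θ_max ≈ 38.7°

At the slip threshold, m g sin θ = μ_s · m g cos θ, so tan θ = μ_s.
θ_max = arctan(0.8) = 38.7°.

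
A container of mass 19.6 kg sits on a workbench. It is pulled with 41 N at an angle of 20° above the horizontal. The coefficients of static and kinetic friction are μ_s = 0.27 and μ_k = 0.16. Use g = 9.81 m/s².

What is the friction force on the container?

Vertical equilibrium gives N = m g − P sin α = 178.3 N.
For equilibrium, f = P cos α = 41×cos 20° = 38.53 N.
μ_s N = 0.27 × 178.3 = 48.13 N.
38.53 ≤ 48.13 N → static; friction equals the required 38.5 N.

f ≈ 38.5 N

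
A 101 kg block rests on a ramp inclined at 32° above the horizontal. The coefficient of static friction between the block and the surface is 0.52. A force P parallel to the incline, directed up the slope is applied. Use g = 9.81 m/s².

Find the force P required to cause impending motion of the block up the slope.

P ≈ 962 N

At impending motion up the slope, friction acts down-slope at its limit: f = μ_s N.
P is parallel to the surface, so N = m g cos θ = 840 N.
Along the incline: P = m g sin θ + μ_s N = 525 + 0.52×840 = 962 N.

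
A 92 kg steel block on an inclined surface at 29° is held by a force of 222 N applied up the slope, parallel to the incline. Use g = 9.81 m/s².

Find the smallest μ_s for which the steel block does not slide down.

N = m g cos θ = 789.4 N.
Friction must make up the shortfall along the incline: f = m g sin θ − P = 437.6 − 222 = 215.6 N.
At the threshold f = μ_s N, so μ_s,min = 215.6/789.4 = 0.273.

μ_s,min ≈ 0.273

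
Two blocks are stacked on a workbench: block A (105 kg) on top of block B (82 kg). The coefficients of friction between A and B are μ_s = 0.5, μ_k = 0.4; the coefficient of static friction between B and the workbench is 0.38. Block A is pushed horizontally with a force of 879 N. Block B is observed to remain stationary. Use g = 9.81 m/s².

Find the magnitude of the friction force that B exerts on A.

f ≈ 412 N

Normal force at the A–B interface: N₁ = m_A g = 1030 N.
Maximum static friction on A from B: μ_s N₁ = 0.5×1030 = 515 N.
P = 879 N exceeds that limit, so A slips over B and the interface friction becomes kinetic: f₁ = μ_k N₁ = 0.4×1030 = 412 N.
By Newton's third law B feels 412 N forward from A. With B stationary, the floor's static friction on B balances it: f₂ = 412 N (well within μ_s(m_A+m_B)g = 697.1 N).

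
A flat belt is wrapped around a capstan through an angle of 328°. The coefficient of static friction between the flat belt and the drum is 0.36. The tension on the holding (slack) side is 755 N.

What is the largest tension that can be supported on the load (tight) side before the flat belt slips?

At impending slip the capstan equation gives T₂/T₁ = e^{μβ} with β in radians.
β = 328° × π/180 = 5.725 rad.
e^{μβ} = e^{0.36×5.725} = 7.853.
T₂ = T₁ · e^{μβ} = 755 × 7.853 = 5930 N.

T_max ≈ 5930 N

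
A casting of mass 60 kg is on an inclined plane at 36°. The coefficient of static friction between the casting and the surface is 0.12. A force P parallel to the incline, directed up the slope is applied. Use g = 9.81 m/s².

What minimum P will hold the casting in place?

P_min ≈ 289 N

The casting tends to slide down (tan θ > μ_s), so at the point of impending slip friction acts up-slope at its limit: f = μ_s N.
P is parallel to the surface, so N = m g cos θ = 476 N.
Along the incline: P + μ_s N = m g sin θ, so P = 346 − 0.12×476 = 289 N.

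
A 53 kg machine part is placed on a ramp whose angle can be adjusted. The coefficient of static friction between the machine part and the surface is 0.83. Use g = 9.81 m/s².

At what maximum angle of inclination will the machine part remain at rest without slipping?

θ_max ≈ 39.7°

At the slip threshold, m g sin θ = μ_s · m g cos θ, so tan θ = μ_s.
θ_max = arctan(0.83) = 39.7°.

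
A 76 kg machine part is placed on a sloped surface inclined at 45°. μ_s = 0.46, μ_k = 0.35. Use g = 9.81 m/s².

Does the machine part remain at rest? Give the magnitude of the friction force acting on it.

f ≈ 185 N

N = m g cos θ = 527 N.
Down-slope weight component: m g sin θ = 527 N.
μ_s N = 243 N.
527 > 243 N, so it slides; kinetic friction f = μ_k N = 0.35×527 = 185 N.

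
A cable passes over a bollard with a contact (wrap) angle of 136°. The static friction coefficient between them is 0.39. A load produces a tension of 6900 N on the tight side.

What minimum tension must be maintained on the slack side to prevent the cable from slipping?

T_min ≈ 2730 N

Capstan equation at impending slip: T_tight/T_slack = e^{μβ}.
β = 136° = 2.374 rad; e^{μβ} = e^{0.39×2.374} = 2.524.
T_slack = T_tight / e^{μβ} = 6900 / 2.524 = 2730 N.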